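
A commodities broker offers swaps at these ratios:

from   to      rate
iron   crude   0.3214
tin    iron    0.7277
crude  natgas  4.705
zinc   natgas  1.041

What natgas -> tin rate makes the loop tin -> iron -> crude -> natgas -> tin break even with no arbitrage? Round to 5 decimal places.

0.90875

Known legs of the cycle: 0.7277 × 0.3214 × 4.705 = 1.1004184799
For no arbitrage the full-cycle product must be 1, so the missing rate is 1 / 1.1004184799 ≈ 0.9087452.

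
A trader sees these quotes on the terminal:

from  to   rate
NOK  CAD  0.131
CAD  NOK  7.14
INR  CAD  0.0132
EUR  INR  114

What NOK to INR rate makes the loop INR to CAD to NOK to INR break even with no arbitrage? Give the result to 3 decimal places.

10.610

Known legs of the cycle: 0.0132 × 7.14 = 0.094248
For no arbitrage the full-cycle product must be 1, so the missing rate is 1 / 0.094248 ≈ 10.61030.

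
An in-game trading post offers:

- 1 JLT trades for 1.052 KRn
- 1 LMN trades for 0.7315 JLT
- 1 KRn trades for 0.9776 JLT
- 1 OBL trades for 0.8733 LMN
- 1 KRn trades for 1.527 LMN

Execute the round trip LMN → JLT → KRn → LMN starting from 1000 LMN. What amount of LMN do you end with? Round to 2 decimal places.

1000 LMN × 0.7315 = 731.5 JLT
731.5 JLT × 1.052 = 769.538 KRn
769.538 KRn × 1.527 = 1175.084526 LMN

1175.08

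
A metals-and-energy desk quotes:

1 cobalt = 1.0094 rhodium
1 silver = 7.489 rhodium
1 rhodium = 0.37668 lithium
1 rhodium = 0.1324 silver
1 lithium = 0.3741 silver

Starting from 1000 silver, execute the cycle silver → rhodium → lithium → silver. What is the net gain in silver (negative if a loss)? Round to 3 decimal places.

55.320

1000 silver × 7.489 = 7489 rhodium
7489 rhodium × 0.37668 = 2820.95652 lithium
2820.95652 lithium × 0.3741 = 1055.319834132 silver
Net change: 1055.319834132 − 1000 = 55.319834132 silver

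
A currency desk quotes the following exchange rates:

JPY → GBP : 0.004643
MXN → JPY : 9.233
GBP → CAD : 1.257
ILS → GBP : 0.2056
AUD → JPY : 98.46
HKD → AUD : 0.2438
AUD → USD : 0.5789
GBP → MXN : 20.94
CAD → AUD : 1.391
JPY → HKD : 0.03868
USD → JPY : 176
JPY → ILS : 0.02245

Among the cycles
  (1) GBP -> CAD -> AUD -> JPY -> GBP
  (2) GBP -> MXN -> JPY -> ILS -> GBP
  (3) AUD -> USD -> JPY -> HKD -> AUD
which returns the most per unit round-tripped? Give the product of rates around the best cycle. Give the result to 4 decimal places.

0.9608

(1) 1.257 × 1.391 × 98.46 × 0.004643 = 0.79932
(2) 20.94 × 9.233 × 0.02245 × 0.2056 = 0.89240
(3) 0.5789 × 176 × 0.03868 × 0.2438 = 0.96081
Highest is cycle (3) at 0.9608 (≤1, no arbitrage).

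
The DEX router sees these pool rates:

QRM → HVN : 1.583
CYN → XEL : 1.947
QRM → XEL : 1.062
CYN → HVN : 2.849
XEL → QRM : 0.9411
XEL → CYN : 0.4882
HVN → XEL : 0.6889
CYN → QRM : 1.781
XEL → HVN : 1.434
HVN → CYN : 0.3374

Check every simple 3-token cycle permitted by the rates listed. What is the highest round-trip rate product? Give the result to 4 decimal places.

1.0263

HVN→XEL→QRM→HVN: 0.6889 × 0.9411 × 1.583 = 1.02630
HVN→XEL→CYN→HVN: 0.6889 × 0.4882 × 2.849 = 0.95818
HVN→CYN→QRM→HVN: 0.3374 × 1.781 × 1.583 = 0.95124
HVN→CYN→XEL→HVN: 0.3374 × 1.947 × 1.434 = 0.94202
CYN→QRM→XEL→CYN: 1.781 × 1.062 × 0.4882 = 0.92339
Maximum is HVN→XEL→QRM→HVN at 1.0263; arbitrage exists.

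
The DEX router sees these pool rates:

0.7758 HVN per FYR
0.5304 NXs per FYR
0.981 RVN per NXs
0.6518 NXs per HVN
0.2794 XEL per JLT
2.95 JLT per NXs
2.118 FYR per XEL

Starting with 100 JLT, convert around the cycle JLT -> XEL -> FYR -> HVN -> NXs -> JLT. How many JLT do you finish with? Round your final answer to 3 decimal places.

88.275

100 JLT × 0.2794 = 27.94 XEL
27.94 XEL × 2.118 = 59.17692 FYR
59.17692 FYR × 0.7758 = 45.909454536 HVN
45.909454536 HVN × 0.6518 = 29.9237824665648 NXs
29.9237824665648 NXs × 2.95 = 88.27515827636616 JLT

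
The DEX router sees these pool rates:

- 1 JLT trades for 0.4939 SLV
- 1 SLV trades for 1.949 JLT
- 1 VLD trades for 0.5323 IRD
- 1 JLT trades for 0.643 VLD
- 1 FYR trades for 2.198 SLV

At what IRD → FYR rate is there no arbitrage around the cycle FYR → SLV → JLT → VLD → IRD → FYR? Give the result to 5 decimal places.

0.68201

Known legs of the cycle: 2.198 × 1.949 × 0.643 × 0.5323 = 1.4662464252478
For no arbitrage the full-cycle product must be 1, so the missing rate is 1 / 1.4662464252478 ≈ 0.6820136.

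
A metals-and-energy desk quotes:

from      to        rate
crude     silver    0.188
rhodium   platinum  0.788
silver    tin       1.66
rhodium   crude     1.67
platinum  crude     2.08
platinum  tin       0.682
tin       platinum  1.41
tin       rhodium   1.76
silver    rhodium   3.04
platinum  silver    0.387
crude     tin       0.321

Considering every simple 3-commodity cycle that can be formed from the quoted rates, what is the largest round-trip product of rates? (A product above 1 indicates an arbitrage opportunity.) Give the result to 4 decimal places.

silver→rhodium→crude→silver: 3.04 × 1.67 × 0.188 = 0.95444
rhodium→platinum→tin→rhodium: 0.788 × 0.682 × 1.76 = 0.94585
rhodium→crude→tin→rhodium: 1.67 × 0.321 × 1.76 = 0.94348
platinum→crude→tin→platinum: 2.08 × 0.321 × 1.41 = 0.94143
silver→rhodium→platinum→silver: 3.04 × 0.788 × 0.387 = 0.92707
silver→tin→platinum→silver: 1.66 × 1.41 × 0.387 = 0.90581
Maximum is silver→rhodium→crude→silver at 0.9544; no arbitrage — every cycle loses value.

0.9544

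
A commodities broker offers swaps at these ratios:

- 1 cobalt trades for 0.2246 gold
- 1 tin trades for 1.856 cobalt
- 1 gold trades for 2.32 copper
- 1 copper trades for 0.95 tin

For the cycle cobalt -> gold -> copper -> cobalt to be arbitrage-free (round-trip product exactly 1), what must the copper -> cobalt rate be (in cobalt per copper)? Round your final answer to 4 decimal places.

Known legs of the cycle: 0.2246 × 2.32 = 0.521072
For no arbitrage the full-cycle product must be 1, so the missing rate is 1 / 0.521072 ≈ 1.919121.

1.9191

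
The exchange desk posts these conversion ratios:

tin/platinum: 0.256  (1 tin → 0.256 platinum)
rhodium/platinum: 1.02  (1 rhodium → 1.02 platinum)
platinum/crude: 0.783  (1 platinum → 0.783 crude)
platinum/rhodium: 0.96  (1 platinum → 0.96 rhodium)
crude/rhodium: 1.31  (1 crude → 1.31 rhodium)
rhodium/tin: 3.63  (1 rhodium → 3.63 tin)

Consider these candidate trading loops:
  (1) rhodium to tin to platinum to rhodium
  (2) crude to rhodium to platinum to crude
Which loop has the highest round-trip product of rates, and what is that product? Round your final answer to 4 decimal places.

1.0462

(1) 3.63 × 0.256 × 0.96 = 0.89211
(2) 1.31 × 1.02 × 0.783 = 1.04624
Highest is cycle (2) at 1.0462 (>1, arbitrage).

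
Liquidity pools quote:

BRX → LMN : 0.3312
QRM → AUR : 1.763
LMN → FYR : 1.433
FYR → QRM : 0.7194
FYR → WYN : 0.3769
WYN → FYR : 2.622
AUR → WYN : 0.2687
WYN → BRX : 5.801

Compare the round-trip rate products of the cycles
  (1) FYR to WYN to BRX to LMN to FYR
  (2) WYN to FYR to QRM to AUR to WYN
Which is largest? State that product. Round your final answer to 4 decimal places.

(1) 0.3769 × 5.801 × 0.3312 × 1.433 = 1.03768
(2) 2.622 × 0.7194 × 1.763 × 0.2687 = 0.89356
Highest is cycle (1) at 1.0377 (>1, arbitrage).

1.0377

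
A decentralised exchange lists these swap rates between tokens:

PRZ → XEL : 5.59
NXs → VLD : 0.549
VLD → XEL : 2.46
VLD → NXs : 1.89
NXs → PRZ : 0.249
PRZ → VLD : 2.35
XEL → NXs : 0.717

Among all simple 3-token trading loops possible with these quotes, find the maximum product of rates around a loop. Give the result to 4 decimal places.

PRZ→VLD→NXs→PRZ: 2.35 × 1.89 × 0.249 = 1.10593
PRZ→XEL→NXs→PRZ: 5.59 × 0.717 × 0.249 = 0.99800
XEL→NXs→VLD→XEL: 0.717 × 0.549 × 2.46 = 0.96834
Maximum is PRZ→VLD→NXs→PRZ at 1.1059; arbitrage exists.

1.1059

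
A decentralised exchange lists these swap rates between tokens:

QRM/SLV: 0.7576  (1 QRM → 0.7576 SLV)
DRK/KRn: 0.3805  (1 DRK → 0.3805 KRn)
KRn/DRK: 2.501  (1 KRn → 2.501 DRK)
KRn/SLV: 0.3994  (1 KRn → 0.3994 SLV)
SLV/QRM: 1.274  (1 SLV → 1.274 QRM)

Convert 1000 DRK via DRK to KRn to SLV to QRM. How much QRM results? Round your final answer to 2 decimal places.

1000 DRK × 0.3805 = 380.5 KRn
380.5 KRn × 0.3994 = 151.9717 SLV
151.9717 SLV × 1.274 = 193.6119458 QRM

193.61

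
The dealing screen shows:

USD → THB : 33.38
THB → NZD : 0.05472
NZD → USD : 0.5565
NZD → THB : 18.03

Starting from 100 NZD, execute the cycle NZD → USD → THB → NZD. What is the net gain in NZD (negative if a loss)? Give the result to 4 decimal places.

100 NZD × 0.5565 = 55.65 USD
55.65 USD × 33.38 = 1857.597 THB
1857.597 THB × 0.05472 = 101.64770784 NZD
Net change: 101.64770784 − 100 = 1.64770784 NZD

1.6477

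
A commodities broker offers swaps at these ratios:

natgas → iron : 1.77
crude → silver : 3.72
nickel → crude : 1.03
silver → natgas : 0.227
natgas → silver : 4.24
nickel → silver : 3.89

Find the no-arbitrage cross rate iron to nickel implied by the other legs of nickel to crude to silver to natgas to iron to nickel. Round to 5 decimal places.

0.64956

Known legs of the cycle: 1.03 × 3.72 × 0.227 × 1.77 = 1.539498564
For no arbitrage the full-cycle product must be 1, so the missing rate is 1 / 1.539498564 ≈ 0.6495622.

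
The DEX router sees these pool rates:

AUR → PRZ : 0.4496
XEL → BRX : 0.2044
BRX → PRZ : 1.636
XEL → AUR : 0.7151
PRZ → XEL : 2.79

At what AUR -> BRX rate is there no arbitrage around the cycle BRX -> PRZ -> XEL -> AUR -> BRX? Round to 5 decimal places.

0.30637

Known legs of the cycle: 1.636 × 2.79 × 0.7151 = 3.264031044
For no arbitrage the full-cycle product must be 1, so the missing rate is 1 / 3.264031044 ≈ 0.3063696.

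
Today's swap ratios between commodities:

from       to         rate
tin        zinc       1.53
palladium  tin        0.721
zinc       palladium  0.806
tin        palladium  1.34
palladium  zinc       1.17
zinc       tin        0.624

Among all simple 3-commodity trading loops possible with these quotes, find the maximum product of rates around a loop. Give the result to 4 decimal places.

palladium→zinc→tin→palladium: 1.17 × 0.624 × 1.34 = 0.97831
palladium→tin→zinc→palladium: 0.721 × 1.53 × 0.806 = 0.88912
Maximum is palladium→zinc→tin→palladium at 0.9783; no arbitrage — every cycle loses value.

0.9783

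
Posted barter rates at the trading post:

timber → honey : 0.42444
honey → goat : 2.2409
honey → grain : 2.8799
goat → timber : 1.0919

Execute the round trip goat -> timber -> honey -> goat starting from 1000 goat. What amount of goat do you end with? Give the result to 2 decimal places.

1038.54

1000 goat × 1.0919 = 1091.9 timber
1091.9 timber × 0.42444 = 463.446036 honey
463.446036 honey × 2.2409 = 1038.5362220724 goat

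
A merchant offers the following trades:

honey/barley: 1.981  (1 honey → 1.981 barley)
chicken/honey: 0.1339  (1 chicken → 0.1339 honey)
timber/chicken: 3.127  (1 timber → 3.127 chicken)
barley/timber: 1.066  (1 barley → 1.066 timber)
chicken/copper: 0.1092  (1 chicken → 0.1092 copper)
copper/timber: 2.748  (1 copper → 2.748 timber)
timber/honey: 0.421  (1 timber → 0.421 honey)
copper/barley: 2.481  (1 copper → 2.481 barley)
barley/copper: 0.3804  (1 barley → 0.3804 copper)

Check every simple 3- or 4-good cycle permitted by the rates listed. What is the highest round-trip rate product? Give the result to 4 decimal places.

0.9384

timber→chicken→copper→timber: 3.127 × 0.1092 × 2.748 = 0.93836
timber→chicken→copper→barley→timber: 3.127 × 0.1092 × 2.481 × 1.066 = 0.90310
timber→honey→barley→timber: 0.421 × 1.981 × 1.066 = 0.88905
timber→chicken→honey→barley→timber: 3.127 × 0.1339 × 1.981 × 1.066 = 0.88420
timber→honey→barley→copper→timber: 0.421 × 1.981 × 0.3804 × 2.748 = 0.87181
Maximum is timber→chicken→copper→timber at 0.9384; no arbitrage — every cycle loses value.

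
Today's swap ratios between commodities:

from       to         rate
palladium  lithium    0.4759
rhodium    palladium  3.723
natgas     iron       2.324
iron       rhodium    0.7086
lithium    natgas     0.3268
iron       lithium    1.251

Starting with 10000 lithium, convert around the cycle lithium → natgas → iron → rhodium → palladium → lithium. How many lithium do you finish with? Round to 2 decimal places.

9535.16

10000 lithium × 0.3268 = 3268 natgas
3268 natgas × 2.324 = 7594.832 iron
7594.832 iron × 0.7086 = 5381.6979552 rhodium
5381.6979552 rhodium × 3.723 = 20036.0614872096 palladium
20036.0614872096 palladium × 0.4759 = 9535.16166176304864 lithium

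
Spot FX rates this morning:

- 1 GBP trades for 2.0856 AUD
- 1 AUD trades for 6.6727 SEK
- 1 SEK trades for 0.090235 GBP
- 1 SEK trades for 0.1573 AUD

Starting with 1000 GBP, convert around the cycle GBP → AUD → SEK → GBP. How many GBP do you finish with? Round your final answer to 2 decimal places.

1000 GBP × 2.0856 = 2085.6 AUD
2085.6 AUD × 6.6727 = 13916.58312 SEK
13916.58312 SEK × 0.090235 = 1255.7628778332 GBP

1255.76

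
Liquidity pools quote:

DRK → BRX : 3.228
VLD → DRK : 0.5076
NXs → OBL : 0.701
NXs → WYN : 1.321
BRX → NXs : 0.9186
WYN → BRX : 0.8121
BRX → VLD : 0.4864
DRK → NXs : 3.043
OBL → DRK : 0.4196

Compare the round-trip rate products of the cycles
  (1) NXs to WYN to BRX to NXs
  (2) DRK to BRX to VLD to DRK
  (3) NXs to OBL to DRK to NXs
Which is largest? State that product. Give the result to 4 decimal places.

(1) 1.321 × 0.8121 × 0.9186 = 0.98546
(2) 3.228 × 0.4864 × 0.5076 = 0.79698
(3) 0.701 × 0.4196 × 3.043 = 0.89507
Highest is cycle (1) at 0.9855 (≤1, no arbitrage).

0.9855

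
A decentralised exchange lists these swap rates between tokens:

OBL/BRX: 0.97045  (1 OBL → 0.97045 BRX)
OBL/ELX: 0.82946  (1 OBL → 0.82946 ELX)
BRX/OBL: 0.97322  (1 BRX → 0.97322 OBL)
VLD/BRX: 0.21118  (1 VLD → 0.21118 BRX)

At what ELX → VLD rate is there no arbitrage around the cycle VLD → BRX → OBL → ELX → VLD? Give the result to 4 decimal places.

Known legs of the cycle: 0.21118 × 0.97322 × 0.82946 = 0.170474434384216
For no arbitrage the full-cycle product must be 1, so the missing rate is 1 / 0.170474434384216 ≈ 5.865982.

5.8660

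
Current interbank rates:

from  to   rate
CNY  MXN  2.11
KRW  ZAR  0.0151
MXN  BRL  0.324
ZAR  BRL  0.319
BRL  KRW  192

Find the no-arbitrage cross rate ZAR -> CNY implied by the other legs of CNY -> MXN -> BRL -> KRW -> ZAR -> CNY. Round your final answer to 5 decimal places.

0.50454

Known legs of the cycle: 2.11 × 0.324 × 192 × 0.0151 = 1.982009088
For no arbitrage the full-cycle product must be 1, so the missing rate is 1 / 1.982009088 ≈ 0.5045386.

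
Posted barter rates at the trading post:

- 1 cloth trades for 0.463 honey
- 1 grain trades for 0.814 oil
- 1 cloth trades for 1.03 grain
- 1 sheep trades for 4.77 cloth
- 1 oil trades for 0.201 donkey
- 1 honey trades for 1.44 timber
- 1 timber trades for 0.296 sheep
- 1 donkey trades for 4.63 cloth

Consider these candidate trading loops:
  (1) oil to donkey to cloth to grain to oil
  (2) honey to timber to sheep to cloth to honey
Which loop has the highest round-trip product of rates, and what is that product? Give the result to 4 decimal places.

0.9414

(1) 0.201 × 4.63 × 1.03 × 0.814 = 0.78026
(2) 1.44 × 0.296 × 4.77 × 0.463 = 0.94136
Highest is cycle (2) at 0.9414 (≤1, no arbitrage).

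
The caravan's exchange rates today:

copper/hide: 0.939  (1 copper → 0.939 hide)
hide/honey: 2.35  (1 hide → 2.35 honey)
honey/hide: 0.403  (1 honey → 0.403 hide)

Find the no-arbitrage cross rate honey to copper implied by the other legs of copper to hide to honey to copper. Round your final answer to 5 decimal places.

Known legs of the cycle: 0.939 × 2.35 = 2.20665
For no arbitrage the full-cycle product must be 1, so the missing rate is 1 / 2.20665 ≈ 0.4531756.

0.45318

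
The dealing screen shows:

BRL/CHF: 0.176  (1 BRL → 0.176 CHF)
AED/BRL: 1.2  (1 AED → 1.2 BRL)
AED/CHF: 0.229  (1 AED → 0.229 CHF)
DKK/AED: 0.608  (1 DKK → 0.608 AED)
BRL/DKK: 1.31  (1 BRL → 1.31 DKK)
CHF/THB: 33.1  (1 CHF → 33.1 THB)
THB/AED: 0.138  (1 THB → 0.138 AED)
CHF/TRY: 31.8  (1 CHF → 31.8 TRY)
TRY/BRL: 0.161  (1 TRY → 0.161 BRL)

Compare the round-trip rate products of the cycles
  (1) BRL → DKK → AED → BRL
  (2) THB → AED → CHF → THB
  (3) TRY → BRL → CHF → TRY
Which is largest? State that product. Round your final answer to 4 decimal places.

(1) 1.31 × 0.608 × 1.2 = 0.95578
(2) 0.138 × 0.229 × 33.1 = 1.04603
(3) 0.161 × 0.176 × 31.8 = 0.90108
Highest is cycle (2) at 1.0460 (>1, arbitrage).

1.0460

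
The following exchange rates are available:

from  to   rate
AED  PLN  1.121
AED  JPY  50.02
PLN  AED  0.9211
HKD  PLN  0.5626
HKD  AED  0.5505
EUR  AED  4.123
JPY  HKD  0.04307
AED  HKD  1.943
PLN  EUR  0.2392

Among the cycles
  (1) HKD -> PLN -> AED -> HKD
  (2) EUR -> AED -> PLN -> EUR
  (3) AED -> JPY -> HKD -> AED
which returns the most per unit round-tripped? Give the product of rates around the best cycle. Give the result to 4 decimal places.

(1) 0.5626 × 0.9211 × 1.943 = 1.00688
(2) 4.123 × 1.121 × 0.2392 = 1.10555
(3) 50.02 × 0.04307 × 0.5505 = 1.18598
Highest is cycle (3) at 1.1860 (>1, arbitrage).

1.1860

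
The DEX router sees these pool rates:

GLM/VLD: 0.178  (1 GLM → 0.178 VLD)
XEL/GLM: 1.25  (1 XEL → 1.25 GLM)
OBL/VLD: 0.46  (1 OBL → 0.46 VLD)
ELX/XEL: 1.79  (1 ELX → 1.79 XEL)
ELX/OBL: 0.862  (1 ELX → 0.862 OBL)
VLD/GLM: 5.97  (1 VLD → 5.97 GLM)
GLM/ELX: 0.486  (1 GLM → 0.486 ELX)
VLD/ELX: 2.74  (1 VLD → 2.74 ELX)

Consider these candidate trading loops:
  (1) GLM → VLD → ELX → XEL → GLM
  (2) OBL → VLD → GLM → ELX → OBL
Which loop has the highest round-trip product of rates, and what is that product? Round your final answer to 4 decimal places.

(1) 0.178 × 2.74 × 1.79 × 1.25 = 1.09127
(2) 0.46 × 5.97 × 0.486 × 0.862 = 1.15047
Highest is cycle (2) at 1.1505 (>1, arbitrage).

1.1505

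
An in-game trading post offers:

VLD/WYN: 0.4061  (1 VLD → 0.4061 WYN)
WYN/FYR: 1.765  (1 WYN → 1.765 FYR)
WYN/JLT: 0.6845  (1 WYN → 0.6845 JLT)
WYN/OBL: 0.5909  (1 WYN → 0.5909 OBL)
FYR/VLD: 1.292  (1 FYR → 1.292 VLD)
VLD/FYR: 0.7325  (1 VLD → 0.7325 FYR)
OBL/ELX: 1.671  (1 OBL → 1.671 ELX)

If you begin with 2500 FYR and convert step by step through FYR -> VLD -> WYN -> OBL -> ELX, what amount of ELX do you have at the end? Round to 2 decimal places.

1295.17

2500 FYR × 1.292 = 3230 VLD
3230 VLD × 0.4061 = 1311.703 WYN
1311.703 WYN × 0.5909 = 775.0853027 OBL
775.0853027 OBL × 1.671 = 1295.1675408117 ELX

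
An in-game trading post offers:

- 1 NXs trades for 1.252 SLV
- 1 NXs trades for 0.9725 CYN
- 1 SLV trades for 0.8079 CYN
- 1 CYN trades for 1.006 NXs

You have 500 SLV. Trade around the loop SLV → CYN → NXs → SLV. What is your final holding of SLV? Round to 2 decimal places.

500 SLV × 0.8079 = 403.95 CYN
403.95 CYN × 1.006 = 406.3737 NXs
406.3737 NXs × 1.252 = 508.7798724 SLV

508.78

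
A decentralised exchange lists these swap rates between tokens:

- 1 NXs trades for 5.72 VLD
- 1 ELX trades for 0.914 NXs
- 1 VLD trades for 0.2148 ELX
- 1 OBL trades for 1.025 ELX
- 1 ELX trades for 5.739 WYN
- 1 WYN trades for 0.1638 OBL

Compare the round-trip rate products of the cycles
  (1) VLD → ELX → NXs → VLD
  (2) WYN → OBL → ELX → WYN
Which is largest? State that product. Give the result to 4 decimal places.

(1) 0.2148 × 0.914 × 5.72 = 1.12299
(2) 0.1638 × 1.025 × 5.739 = 0.96355
Highest is cycle (1) at 1.1230 (>1, arbitrage).

1.1230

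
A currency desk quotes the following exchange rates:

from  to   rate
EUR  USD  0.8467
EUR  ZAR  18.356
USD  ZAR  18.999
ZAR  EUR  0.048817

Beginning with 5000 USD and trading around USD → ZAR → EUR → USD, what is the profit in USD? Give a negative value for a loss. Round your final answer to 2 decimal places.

-1073.54

5000 USD × 18.999 = 94995 ZAR
94995 ZAR × 0.048817 = 4637.370915 EUR
4637.370915 EUR × 0.8467 = 3926.4619537305 USD
Net change: 3926.4619537305 − 5000 = -1073.5380462695 USD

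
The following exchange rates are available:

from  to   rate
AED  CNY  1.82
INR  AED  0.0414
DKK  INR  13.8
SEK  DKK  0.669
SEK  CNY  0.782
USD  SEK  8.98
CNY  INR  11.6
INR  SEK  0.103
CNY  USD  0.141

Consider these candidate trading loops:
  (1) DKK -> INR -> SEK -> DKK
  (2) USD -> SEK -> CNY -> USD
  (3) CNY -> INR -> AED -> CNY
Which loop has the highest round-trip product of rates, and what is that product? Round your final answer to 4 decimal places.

(1) 13.8 × 0.103 × 0.669 = 0.95092
(2) 8.98 × 0.782 × 0.141 = 0.99015
(3) 11.6 × 0.0414 × 1.82 = 0.87404
Highest is cycle (2) at 0.9902 (≤1, no arbitrage).

0.9902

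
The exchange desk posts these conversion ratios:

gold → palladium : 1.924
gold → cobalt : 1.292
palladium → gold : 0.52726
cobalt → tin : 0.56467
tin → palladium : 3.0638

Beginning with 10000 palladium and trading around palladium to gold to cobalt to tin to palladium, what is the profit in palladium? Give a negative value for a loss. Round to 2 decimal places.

10000 palladium × 0.52726 = 5272.6 gold
5272.6 gold × 1.292 = 6812.1992 cobalt
6812.1992 cobalt × 0.56467 = 3846.644522264 tin
3846.644522264 tin × 3.0638 = 11785.3494873124432 palladium
Net change: 11785.3494873124432 − 10000 = 1785.3494873124432 palladium

1785.35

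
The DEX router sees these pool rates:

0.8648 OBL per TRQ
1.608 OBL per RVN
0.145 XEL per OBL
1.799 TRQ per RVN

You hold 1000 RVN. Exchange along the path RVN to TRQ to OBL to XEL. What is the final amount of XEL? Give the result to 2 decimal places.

1000 RVN × 1.799 = 1799 TRQ
1799 TRQ × 0.8648 = 1555.7752 OBL
1555.7752 OBL × 0.145 = 225.587404 XEL

225.59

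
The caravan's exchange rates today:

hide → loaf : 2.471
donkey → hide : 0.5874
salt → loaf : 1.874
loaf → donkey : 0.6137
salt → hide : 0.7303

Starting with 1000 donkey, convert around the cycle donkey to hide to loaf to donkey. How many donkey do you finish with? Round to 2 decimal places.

1000 donkey × 0.5874 = 587.4 hide
587.4 hide × 2.471 = 1451.4654 loaf
1451.4654 loaf × 0.6137 = 890.76431598 donkey

890.76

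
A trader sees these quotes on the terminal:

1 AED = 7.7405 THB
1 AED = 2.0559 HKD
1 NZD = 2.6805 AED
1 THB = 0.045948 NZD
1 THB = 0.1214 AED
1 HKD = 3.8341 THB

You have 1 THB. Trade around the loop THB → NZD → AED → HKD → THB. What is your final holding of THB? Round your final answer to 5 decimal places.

0.97084

1 THB × 0.045948 = 0.045948 NZD
0.045948 NZD × 2.6805 = 0.123163614 AED
0.123163614 AED × 2.0559 = 0.2532120740226 HKD
0.2532120740226 HKD × 3.8341 = 0.97084041301005066 THB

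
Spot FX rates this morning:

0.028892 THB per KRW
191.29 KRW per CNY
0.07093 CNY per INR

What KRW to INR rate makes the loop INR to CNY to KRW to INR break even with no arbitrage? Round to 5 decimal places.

Known legs of the cycle: 0.07093 × 191.29 = 13.5681997
For no arbitrage the full-cycle product must be 1, so the missing rate is 1 / 13.5681997 ≈ 0.0737017.

0.07370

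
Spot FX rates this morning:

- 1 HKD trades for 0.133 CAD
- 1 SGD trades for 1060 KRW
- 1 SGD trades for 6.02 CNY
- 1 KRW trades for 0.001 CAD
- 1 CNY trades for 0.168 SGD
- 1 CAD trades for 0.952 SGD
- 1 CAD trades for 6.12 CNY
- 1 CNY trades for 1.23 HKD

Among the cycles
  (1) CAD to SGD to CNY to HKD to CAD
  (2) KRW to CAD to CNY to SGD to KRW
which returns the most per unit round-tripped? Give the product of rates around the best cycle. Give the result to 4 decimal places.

1.0898

(1) 0.952 × 6.02 × 1.23 × 0.133 = 0.93754
(2) 0.001 × 6.12 × 0.168 × 1060 = 1.08985
Highest is cycle (2) at 1.0898 (>1, arbitrage).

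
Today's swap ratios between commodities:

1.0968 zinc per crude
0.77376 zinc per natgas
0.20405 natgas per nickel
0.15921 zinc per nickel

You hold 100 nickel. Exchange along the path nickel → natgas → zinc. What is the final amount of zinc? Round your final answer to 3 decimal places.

15.789

100 nickel × 0.20405 = 20.405 natgas
20.405 natgas × 0.77376 = 15.7885728 zinc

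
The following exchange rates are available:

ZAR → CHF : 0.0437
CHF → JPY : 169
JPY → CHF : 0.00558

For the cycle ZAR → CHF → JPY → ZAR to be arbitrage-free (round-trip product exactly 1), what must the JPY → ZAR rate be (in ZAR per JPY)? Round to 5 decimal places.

0.13540

Known legs of the cycle: 0.0437 × 169 = 7.3853
For no arbitrage the full-cycle product must be 1, so the missing rate is 1 / 7.3853 ≈ 0.1354041.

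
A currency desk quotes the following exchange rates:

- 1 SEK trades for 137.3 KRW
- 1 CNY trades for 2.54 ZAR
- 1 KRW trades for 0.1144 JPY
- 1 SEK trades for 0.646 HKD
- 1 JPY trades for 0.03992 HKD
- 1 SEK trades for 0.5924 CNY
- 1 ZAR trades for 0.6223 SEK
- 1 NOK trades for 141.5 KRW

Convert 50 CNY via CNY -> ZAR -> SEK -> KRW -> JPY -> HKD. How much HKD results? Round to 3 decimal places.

49.555

50 CNY × 2.54 = 127 ZAR
127 ZAR × 0.6223 = 79.0321 SEK
79.0321 SEK × 137.3 = 10851.10733 KRW
10851.10733 KRW × 0.1144 = 1241.366678552 JPY
1241.366678552 JPY × 0.03992 = 49.55535780779584 HKD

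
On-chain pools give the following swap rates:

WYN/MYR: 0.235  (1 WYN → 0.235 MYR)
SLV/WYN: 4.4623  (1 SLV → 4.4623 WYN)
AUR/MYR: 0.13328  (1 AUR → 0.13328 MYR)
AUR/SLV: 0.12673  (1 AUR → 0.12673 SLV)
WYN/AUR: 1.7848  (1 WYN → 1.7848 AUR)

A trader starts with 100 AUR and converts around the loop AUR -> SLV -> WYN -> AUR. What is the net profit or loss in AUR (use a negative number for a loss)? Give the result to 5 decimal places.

0.93174

100 AUR × 0.12673 = 12.673 SLV
12.673 SLV × 4.4623 = 56.5507279 WYN
56.5507279 WYN × 1.7848 = 100.93173915592 AUR
Net change: 100.93173915592 − 100 = 0.93173915592 AUR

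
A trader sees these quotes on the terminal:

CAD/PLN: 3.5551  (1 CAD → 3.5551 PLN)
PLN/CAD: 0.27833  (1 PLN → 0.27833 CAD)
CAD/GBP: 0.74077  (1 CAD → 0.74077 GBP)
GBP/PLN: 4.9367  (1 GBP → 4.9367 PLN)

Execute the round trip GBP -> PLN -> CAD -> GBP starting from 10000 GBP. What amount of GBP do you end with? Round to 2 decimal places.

10000 GBP × 4.9367 = 49367 PLN
49367 PLN × 0.27833 = 13740.31711 CAD
13740.31711 CAD × 0.74077 = 10178.4147055747 GBP

10178.41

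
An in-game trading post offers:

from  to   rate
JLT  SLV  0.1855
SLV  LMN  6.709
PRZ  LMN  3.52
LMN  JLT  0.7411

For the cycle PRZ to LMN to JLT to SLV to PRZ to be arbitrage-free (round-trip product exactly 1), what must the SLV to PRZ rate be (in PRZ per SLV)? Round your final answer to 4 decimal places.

2.0665

Known legs of the cycle: 3.52 × 0.7411 × 0.1855 = 0.483908656
For no arbitrage the full-cycle product must be 1, so the missing rate is 1 / 0.483908656 ≈ 2.066506.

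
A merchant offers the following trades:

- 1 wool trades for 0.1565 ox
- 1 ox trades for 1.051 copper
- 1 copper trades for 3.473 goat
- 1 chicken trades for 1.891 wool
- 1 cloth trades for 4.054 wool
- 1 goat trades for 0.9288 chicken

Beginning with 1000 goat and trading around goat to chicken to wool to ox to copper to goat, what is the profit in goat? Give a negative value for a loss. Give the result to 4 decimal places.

1000 goat × 0.9288 = 928.8 chicken
928.8 chicken × 1.891 = 1756.3608 wool
1756.3608 wool × 0.1565 = 274.8704652 ox
274.8704652 ox × 1.051 = 288.8888589252 copper
288.8888589252 copper × 3.473 = 1003.3110070472196 goat
Net change: 1003.3110070472196 − 1000 = 3.3110070472196 goat

3.3110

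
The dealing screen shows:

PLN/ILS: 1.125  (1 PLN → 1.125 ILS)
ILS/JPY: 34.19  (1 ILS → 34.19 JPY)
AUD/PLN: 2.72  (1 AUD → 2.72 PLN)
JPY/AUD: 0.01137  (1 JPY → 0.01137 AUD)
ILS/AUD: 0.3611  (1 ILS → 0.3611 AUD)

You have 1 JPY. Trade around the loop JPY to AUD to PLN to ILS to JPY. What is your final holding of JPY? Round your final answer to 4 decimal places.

1.1895

1 JPY × 0.01137 = 0.01137 AUD
0.01137 AUD × 2.72 = 0.0309264 PLN
0.0309264 PLN × 1.125 = 0.0347922 ILS
0.0347922 ILS × 34.19 = 1.189545318 JPY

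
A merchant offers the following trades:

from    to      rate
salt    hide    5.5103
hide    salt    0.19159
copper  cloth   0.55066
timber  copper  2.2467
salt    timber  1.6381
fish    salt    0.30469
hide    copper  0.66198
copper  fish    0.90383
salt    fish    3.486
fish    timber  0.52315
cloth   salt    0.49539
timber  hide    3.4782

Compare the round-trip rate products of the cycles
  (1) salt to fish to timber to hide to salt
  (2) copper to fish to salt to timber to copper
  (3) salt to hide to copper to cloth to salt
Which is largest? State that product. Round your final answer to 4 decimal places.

(1) 3.486 × 0.52315 × 3.4782 × 0.19159 = 1.21529
(2) 0.90383 × 0.30469 × 1.6381 × 2.2467 = 1.01352
(3) 5.5103 × 0.66198 × 0.55066 × 0.49539 = 0.99506
Highest is cycle (1) at 1.2153 (>1, arbitrage).

1.2153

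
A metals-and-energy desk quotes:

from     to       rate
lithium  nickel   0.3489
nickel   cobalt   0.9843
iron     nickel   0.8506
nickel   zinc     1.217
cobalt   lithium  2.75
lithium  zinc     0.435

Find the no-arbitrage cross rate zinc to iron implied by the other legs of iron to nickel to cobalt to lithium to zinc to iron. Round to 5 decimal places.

Known legs of the cycle: 0.8506 × 0.9843 × 2.75 × 0.435 = 1.001555025075
For no arbitrage the full-cycle product must be 1, so the missing rate is 1 / 1.001555025075 ≈ 0.9984474.

0.99845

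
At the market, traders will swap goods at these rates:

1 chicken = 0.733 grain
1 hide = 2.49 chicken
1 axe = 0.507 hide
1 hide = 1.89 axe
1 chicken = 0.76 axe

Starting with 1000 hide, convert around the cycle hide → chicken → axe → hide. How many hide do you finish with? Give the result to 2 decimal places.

959.45

1000 hide × 2.49 = 2490 chicken
2490 chicken × 0.76 = 1892.4 axe
1892.4 axe × 0.507 = 959.4468 hide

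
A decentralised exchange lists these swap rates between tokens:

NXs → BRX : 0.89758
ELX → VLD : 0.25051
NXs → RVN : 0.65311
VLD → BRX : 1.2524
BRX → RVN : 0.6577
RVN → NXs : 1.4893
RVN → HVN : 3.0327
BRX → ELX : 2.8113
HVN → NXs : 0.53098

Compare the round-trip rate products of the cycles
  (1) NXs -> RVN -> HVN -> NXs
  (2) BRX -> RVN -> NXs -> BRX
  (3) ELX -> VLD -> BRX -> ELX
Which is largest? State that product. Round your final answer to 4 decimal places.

(1) 0.65311 × 3.0327 × 0.53098 = 1.05171
(2) 0.6577 × 1.4893 × 0.89758 = 0.87919
(3) 0.25051 × 1.2524 × 2.8113 = 0.88201
Highest is cycle (1) at 1.0517 (>1, arbitrage).

1.0517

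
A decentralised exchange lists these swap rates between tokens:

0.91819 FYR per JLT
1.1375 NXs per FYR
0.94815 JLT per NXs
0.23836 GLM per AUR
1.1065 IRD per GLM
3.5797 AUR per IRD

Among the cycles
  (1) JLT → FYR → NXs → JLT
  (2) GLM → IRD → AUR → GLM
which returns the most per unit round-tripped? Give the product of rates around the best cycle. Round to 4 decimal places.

0.9903

(1) 0.91819 × 1.1375 × 0.94815 = 0.99029
(2) 1.1065 × 3.5797 × 0.23836 = 0.94413
Highest is cycle (1) at 0.9903 (≤1, no arbitrage).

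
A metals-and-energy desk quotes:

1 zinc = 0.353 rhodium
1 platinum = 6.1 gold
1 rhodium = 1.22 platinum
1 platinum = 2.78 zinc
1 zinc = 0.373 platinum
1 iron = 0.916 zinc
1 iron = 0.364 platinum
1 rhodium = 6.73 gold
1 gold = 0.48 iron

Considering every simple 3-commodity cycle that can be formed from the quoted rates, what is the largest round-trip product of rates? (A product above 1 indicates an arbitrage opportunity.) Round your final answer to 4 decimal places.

zinc→rhodium→platinum→zinc: 0.353 × 1.22 × 2.78 = 1.19723
iron→platinum→gold→iron: 0.364 × 6.1 × 0.48 = 1.06579
Maximum is zinc→rhodium→platinum→zinc at 1.1972; arbitrage exists.

1.1972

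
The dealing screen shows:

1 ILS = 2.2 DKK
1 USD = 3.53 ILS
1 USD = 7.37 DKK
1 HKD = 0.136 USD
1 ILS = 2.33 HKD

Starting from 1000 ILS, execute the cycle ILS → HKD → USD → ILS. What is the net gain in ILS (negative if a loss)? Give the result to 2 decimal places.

1000 ILS × 2.33 = 2330 HKD
2330 HKD × 0.136 = 316.88 USD
316.88 USD × 3.53 = 1118.5864 ILS
Net change: 1118.5864 − 1000 = 118.5864 ILS

118.59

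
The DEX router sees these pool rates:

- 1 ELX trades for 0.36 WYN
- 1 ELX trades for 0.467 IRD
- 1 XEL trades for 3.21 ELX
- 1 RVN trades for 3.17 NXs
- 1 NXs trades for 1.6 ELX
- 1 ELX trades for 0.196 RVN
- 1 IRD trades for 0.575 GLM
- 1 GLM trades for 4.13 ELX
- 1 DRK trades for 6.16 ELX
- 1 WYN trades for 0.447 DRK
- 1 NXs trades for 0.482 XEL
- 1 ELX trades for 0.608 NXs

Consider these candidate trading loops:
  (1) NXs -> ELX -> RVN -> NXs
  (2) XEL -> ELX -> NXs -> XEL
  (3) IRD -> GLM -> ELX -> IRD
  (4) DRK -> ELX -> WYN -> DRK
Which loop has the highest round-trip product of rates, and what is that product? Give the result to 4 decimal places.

(1) 1.6 × 0.196 × 3.17 = 0.99411
(2) 3.21 × 0.608 × 0.482 = 0.94071
(3) 0.575 × 4.13 × 0.467 = 1.10901
(4) 6.16 × 0.36 × 0.447 = 0.99127
Highest is cycle (3) at 1.1090 (>1, arbitrage).

1.1090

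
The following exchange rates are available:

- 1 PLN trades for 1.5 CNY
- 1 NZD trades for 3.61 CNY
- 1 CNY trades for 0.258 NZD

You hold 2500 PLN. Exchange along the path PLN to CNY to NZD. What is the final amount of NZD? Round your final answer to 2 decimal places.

2500 PLN × 1.5 = 3750 CNY
3750 CNY × 0.258 = 967.5 NZD

967.50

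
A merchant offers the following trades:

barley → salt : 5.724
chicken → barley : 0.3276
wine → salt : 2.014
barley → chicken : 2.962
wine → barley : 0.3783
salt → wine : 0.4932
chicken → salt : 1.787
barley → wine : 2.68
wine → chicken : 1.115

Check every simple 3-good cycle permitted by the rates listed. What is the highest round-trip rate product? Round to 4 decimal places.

1.0680

barley→salt→wine→barley: 5.724 × 0.4932 × 0.3783 = 1.06797
salt→wine→chicken→salt: 0.4932 × 1.115 × 1.787 = 0.98270
barley→wine→chicken→barley: 2.68 × 1.115 × 0.3276 = 0.97893
Maximum is barley→salt→wine→barley at 1.0680; arbitrage exists.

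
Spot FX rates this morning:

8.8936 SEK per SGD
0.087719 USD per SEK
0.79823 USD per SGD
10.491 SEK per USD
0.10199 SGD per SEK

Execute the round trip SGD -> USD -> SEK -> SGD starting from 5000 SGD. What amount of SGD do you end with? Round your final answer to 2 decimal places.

4270.44

5000 SGD × 0.79823 = 3991.15 USD
3991.15 USD × 10.491 = 41871.15465 SEK
41871.15465 SEK × 0.10199 = 4270.4390627535 SGD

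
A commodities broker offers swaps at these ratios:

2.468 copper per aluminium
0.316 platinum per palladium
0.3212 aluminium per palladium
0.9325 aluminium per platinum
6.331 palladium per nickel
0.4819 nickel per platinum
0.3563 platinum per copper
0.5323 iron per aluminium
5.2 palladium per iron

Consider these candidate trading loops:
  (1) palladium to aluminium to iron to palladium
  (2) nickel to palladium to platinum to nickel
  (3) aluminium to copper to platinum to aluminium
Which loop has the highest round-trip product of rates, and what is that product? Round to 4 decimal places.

0.9641

(1) 0.3212 × 0.5323 × 5.2 = 0.88907
(2) 6.331 × 0.316 × 0.4819 = 0.96409
(3) 2.468 × 0.3563 × 0.9325 = 0.81999
Highest is cycle (2) at 0.9641 (≤1, no arbitrage).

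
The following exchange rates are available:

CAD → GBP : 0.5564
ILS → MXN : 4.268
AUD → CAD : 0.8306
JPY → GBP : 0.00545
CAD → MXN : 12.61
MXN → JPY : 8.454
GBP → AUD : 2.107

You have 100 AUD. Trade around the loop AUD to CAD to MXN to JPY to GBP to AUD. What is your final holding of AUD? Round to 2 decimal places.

101.68

100 AUD × 0.8306 = 83.06 CAD
83.06 CAD × 12.61 = 1047.3866 MXN
1047.3866 MXN × 8.454 = 8854.6063164 JPY
8854.6063164 JPY × 0.00545 = 48.25760442438 GBP
48.25760442438 GBP × 2.107 = 101.67877252216866 AUD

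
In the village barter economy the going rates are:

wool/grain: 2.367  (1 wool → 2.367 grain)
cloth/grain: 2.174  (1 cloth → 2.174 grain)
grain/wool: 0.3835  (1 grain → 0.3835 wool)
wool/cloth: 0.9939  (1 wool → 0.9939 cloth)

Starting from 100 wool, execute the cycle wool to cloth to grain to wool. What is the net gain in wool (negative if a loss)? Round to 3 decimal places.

-17.136

100 wool × 0.9939 = 99.39 cloth
99.39 cloth × 2.174 = 216.07386 grain
216.07386 grain × 0.3835 = 82.86432531 wool
Net change: 82.86432531 − 100 = -17.13567469 wool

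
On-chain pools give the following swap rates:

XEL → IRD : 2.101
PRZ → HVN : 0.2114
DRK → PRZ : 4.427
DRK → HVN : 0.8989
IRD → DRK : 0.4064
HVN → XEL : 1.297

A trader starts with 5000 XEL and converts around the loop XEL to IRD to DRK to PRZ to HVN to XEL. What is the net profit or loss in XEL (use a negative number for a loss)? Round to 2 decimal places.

5000 XEL × 2.101 = 10505 IRD
10505 IRD × 0.4064 = 4269.232 DRK
4269.232 DRK × 4.427 = 18899.890064 PRZ
18899.890064 PRZ × 0.2114 = 3995.4367595296 HVN
3995.4367595296 HVN × 1.297 = 5182.0814771098912 XEL
Net change: 5182.0814771098912 − 5000 = 182.0814771098912 XEL

182.08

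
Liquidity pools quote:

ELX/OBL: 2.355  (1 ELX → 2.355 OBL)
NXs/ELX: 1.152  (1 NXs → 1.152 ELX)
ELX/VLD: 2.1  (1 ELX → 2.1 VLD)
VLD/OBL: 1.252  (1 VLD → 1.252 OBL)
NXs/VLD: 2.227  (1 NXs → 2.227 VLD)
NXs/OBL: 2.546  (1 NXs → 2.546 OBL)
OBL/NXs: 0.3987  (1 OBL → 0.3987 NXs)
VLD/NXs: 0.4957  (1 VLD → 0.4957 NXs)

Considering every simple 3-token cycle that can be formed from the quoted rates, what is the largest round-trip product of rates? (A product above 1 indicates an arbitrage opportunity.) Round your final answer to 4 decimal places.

1.1992

ELX→VLD→NXs→ELX: 2.1 × 0.4957 × 1.152 = 1.19920
VLD→OBL→NXs→VLD: 1.252 × 0.3987 × 2.227 = 1.11166
ELX→OBL→NXs→ELX: 2.355 × 0.3987 × 1.152 = 1.08166
Maximum is ELX→VLD→NXs→ELX at 1.1992; arbitrage exists.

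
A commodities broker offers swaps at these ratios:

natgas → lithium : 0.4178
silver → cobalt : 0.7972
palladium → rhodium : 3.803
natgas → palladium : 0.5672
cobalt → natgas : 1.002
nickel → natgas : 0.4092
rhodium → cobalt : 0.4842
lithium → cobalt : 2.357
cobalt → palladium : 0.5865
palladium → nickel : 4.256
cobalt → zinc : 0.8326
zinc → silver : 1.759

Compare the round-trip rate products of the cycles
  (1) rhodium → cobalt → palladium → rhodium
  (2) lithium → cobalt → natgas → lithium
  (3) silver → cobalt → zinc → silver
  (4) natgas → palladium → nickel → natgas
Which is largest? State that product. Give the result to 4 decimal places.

1.1675

(1) 0.4842 × 0.5865 × 3.803 = 1.07999
(2) 2.357 × 1.002 × 0.4178 = 0.98672
(3) 0.7972 × 0.8326 × 1.759 = 1.16753
(4) 0.5672 × 4.256 × 0.4092 = 0.98781
Highest is cycle (3) at 1.1675 (>1, arbitrage).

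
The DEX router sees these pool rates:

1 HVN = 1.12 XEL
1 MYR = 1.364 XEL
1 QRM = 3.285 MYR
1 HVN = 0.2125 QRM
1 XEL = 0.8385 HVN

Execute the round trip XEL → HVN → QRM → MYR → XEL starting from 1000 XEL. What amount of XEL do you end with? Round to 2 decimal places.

798.38

1000 XEL × 0.8385 = 838.5 HVN
838.5 HVN × 0.2125 = 178.18125 QRM
178.18125 QRM × 3.285 = 585.32540625 MYR
585.32540625 MYR × 1.364 = 798.383854125 XEL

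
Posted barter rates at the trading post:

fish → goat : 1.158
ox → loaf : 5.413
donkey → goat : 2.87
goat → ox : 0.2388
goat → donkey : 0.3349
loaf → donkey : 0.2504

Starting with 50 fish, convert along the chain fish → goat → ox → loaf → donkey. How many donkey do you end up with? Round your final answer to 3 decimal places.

18.741

50 fish × 1.158 = 57.9 goat
57.9 goat × 0.2388 = 13.82652 ox
13.82652 ox × 5.413 = 74.84295276 loaf
74.84295276 loaf × 0.2504 = 18.740675371104 donkey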